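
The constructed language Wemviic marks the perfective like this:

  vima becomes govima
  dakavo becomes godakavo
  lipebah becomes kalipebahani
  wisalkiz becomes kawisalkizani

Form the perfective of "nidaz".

vima and lipebah both have last vowel 'a' yet inflect differently (govima, kalipebahani), so the last vowel is not what conditions the rule; whether the stem ends in a vowel or a consonant is.
"nidaz" ends in a consonant. The stems ending in a consonant (lipebah → kalipebahani, wisalkiz → kawisalkizani) add ka- … -ani around the stem.
So nidaz → kanidazani.

kanidazani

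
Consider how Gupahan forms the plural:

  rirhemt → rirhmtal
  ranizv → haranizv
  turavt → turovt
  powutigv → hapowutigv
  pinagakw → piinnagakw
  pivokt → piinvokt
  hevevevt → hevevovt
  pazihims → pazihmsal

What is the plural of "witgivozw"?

"witgivozw" has second-to-last letter 'z'. The one such stem in the data (ranizv → haranizv) adds the prefix ha-, so the same rule applies.
The other patterns: stems whose second-to-last letter is 'm' delete the last vowel and add -al; stems whose second-to-last letter is 'k' insert -in- after the first vowel; stems whose second-to-last letter is 'v' change the last vowel to 'o'.
So witgivozw → hawitgivozw.

hawitgivozw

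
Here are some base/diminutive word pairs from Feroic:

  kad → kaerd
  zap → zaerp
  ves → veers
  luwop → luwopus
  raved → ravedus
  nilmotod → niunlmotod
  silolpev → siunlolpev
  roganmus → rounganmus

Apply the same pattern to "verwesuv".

veunrwesuv

"verwesuv" has 3 vowels. The stems with 3 vowels (nilmotod → niunlmotod, silolpev → siunlolpev, roganmus → rounganmus) insert -un- after the first vowel.
So verwesuv → veunrwesuv.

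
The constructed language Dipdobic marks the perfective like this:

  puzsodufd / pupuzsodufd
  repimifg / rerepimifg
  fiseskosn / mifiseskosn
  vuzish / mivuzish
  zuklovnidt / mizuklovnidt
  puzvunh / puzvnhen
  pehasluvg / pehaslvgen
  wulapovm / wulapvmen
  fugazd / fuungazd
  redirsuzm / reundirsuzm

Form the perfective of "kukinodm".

vuzish and puzvunh both end in -h yet inflect differently (mivuzish, puzvnhen), so the final letter is not what conditions the rule; the second-to-last letter is.
"kukinodm" has second-to-last letter 'd'. The one such stem in the data (zuklovnidt → mizuklovnidt) adds the prefix mi-, so the same rule applies.
So kukinodm → mikukinodm.

mikukinodm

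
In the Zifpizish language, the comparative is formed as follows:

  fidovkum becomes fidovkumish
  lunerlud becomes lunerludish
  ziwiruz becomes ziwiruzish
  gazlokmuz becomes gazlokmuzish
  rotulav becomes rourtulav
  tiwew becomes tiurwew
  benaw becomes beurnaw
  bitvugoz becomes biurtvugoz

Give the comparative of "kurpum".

kurpumish

ziwiruz and bitvugoz both end in -z yet inflect differently (ziwiruzish, biurtvugoz), so the final letter is not what conditions the rule; the last vowel is.
"kurpum" has last vowel 'u'. The stems whose last vowel is 'u' (fidovkum → fidovkumish, lunerlud → lunerludish, ziwiruz → ziwiruzish) add -ish.
So kurpum → kurpumish.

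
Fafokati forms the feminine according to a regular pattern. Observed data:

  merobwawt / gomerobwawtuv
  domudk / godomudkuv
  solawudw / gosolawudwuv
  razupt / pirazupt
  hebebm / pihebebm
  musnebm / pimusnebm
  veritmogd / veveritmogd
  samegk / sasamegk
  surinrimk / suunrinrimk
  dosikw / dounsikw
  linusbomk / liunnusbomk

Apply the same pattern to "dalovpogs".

dadalovpogs

"dalovpogs" has second-to-last letter 'g'. The stems whose second-to-last letter is 'g' (veritmogd → veveritmogd, samegk → sasamegk) repeat the first consonant+vowel as a prefix.
The other patterns: stems whose second-to-last letter is 'd' or 'w' add go- … -uv around the stem; stems whose second-to-last letter is 'b' or 'p' add the prefix pi-; stems whose second-to-last letter is 'k' or 'm' insert -un- after the first vowel.
So dalovpogs → dadalovpogs.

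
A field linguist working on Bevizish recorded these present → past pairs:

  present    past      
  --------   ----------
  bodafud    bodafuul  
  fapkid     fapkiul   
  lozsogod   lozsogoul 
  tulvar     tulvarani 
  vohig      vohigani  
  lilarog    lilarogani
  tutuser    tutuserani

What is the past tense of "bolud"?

boluul

fapkid and vohig both have last vowel 'i' yet inflect differently (fapkiul, vohigani), so the last vowel is not what conditions the rule; the final letter is.
"bolud" ends in -d. The stems ending in -d (bodafud → bodafuul, fapkid → fapkiul, lozsogod → lozsogoul) drop the final letter and add -ul.
So bolud → boluul.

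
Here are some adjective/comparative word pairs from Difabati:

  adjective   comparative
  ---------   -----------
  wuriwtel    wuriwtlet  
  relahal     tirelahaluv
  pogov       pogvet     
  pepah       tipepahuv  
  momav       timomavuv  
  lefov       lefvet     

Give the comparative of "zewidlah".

tizewidlahuv

"zewidlah" has last vowel 'a'. The stems whose last vowel is 'a' (pepah → tipepahuv, momav → timomavuv, relahal → tirelahaluv) add ti- … -uv around the stem.
So zewidlah → tizewidlahuv.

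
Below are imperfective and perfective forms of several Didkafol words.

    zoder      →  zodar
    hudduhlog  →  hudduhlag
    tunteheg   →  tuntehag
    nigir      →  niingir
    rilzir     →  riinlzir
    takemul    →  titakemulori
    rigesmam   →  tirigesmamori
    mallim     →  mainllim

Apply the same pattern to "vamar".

tivamarori

"vamar" has last vowel 'a'. The one such stem in the data (rigesmam → tirigesmamori) adds ti- … -ori around the stem, so the same rule applies.
The other patterns: stems whose last vowel is 'e' or 'o' change the last vowel to 'a'; stems whose last vowel is 'i' insert -in- after the first vowel.
So vamar → tivamarori.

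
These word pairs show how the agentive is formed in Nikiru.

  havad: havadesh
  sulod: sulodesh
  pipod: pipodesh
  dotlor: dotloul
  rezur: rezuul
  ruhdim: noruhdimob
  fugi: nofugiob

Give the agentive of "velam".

novelamob

sulod and dotlor both have last vowel 'o' yet inflect differently (sulodesh, dotloul), so the last vowel is not what conditions the rule; the final letter is.
"velam" ends in -m. The one such stem in the data (ruhdim → noruhdimob) adds no- … -ob around the stem, so the same rule applies.
So velam → novelamob.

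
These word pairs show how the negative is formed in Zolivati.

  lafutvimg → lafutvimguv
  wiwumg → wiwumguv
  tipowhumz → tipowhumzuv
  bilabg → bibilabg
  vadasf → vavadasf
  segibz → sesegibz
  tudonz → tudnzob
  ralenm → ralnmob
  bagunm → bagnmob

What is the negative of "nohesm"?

nonohesm

"nohesm" has second-to-last letter 's'. The one such stem in the data (vadasf → vavadasf) repeats the first consonant+vowel as a prefix (as do bilabg, segibz), so the same rule applies.
The other patterns: stems whose second-to-last letter is 'm' add -uv; stems whose second-to-last letter is 'n' delete the last vowel and add -ob.
So nohesm → nonohesm.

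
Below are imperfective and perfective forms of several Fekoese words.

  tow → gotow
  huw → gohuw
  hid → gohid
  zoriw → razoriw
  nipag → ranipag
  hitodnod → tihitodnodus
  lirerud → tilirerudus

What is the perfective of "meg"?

tow and zoriw both end in -w yet inflect differently (gotow, razoriw), so the final letter is not what conditions the rule; the number of vowels is.
"meg" has 1 vowel. The stems with 1 vowel (tow → gotow, huw → gohuw, hid → gohid) add the prefix go-.
So meg → gomeg.

gomeg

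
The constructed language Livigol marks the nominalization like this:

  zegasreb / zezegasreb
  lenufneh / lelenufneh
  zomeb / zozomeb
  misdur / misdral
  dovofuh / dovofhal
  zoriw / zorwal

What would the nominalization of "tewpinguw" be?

tewpingwal

lenufneh and dovofuh both end in -h yet inflect differently (lelenufneh, dovofhal), so the final letter is not what conditions the rule; the last vowel is.
"tewpinguw" has last vowel 'u'. The stems whose last vowel is 'u' (misdur → misdral, dovofuh → dovofhal) delete the last vowel and add -al.
So tewpinguw → tewpingwal.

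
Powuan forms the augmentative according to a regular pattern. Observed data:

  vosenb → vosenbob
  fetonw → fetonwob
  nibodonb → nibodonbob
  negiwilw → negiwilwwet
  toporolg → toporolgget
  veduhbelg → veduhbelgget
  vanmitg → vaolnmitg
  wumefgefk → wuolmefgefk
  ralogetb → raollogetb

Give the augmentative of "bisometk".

biolsometk

fetonw and negiwilw both end in -w yet inflect differently (fetonwob, negiwilwwet), so the final letter is not what conditions the rule; the second-to-last letter is.
"bisometk" has second-to-last letter 't'. The stems whose second-to-last letter is 't' (vanmitg → vaolnmitg, ralogetb → raollogetb) insert -ol- after the first vowel.
The other patterns: stems whose second-to-last letter is 'n' add -ob; stems whose second-to-last letter is 'l' double the final consonant and add -et.
So bisometk → biolsometk.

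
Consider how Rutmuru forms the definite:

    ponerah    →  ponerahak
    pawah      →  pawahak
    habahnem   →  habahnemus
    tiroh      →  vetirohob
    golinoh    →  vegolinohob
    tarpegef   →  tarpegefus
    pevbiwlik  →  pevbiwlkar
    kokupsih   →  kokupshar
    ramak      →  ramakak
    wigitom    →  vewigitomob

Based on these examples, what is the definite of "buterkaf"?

buterkafak

"buterkaf" has last vowel 'a'. The stems whose last vowel is 'a' (pawah → pawahak, ramak → ramakak, ponerah → ponerahak) add -ak.
The other patterns: stems whose last vowel is 'i' delete the last vowel and add -ar; stems whose last vowel is 'o' add ve- … -ob around the stem; stems whose last vowel is 'e' add -us.
So buterkaf → buterkafak.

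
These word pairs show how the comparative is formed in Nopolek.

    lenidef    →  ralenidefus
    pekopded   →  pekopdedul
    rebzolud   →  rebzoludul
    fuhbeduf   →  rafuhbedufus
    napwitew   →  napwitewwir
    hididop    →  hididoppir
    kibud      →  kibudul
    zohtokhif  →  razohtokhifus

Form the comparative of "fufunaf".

rafufunafus

"fufunaf" ends in -f. The stems ending in -f (zohtokhif → razohtokhifus, fuhbeduf → rafuhbedufus, lenidef → ralenidefus) add ra- … -us around the stem.
The other patterns: stems ending in -d add -ul; stems ending in -p or -w double the final consonant and add -ir.
So fufunaf → rafufunafus.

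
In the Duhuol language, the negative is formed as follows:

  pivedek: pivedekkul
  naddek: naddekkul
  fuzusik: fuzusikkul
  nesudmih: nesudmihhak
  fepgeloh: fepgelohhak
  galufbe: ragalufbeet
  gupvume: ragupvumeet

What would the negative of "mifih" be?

mifihhak

"mifih" ends in -h. The stems ending in -h (nesudmih → nesudmihhak, fepgeloh → fepgelohhak) double the final consonant and add -ak.
So mifih → mifihhak.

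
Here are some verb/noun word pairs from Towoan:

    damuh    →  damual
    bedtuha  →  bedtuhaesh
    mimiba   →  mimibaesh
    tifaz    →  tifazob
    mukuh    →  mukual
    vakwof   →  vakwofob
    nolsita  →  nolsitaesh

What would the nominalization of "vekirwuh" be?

nolsita and tifaz both have last vowel 'a' yet inflect differently (nolsitaesh, tifazob), so the last vowel is not what conditions the rule; the final letter is.
"vekirwuh" ends in -h. The stems ending in -h (mukuh → mukual, damuh → damual) drop the final letter and add -al.
The other patterns: stems ending in -a add -esh; stems ending in -f or -z add -ob.
So vekirwuh → vekirwual.

vekirwual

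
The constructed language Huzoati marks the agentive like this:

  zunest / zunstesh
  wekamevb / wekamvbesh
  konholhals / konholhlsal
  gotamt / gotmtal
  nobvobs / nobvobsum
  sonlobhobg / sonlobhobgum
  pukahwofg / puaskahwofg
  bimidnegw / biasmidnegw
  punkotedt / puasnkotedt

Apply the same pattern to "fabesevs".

"fabesevs" has second-to-last letter 'v'. The one such stem in the data (wekamevb → wekamvbesh) deletes the last vowel and adds -esh (as does zunest), so the same rule applies.
So fabesevs → fabesvsesh.

fabesvsesh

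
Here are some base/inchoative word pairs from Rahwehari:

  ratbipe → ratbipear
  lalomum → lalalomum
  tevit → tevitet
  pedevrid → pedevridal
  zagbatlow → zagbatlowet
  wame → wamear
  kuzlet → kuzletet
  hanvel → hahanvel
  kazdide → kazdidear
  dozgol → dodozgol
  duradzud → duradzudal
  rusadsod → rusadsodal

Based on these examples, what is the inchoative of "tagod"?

tagodal

pedevrid and tevit both have last vowel 'i' yet inflect differently (pedevridal, tevitet), so the last vowel is not what conditions the rule; the final letter is.
"tagod" ends in -d. The stems ending in -d (duradzud → duradzudal, pedevrid → pedevridal, rusadsod → rusadsodal) add -al.
The other patterns: stems ending in -e add -ar; stems ending in -t or -w add -et; stems ending in -l or -m repeat the first consonant+vowel as a prefix.
So tagod → tagodal.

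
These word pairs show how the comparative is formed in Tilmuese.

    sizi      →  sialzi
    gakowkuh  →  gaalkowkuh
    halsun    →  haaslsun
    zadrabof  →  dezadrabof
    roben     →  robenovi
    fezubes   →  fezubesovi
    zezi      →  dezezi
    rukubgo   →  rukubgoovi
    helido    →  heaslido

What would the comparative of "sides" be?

sialdes

"sides" begins with s-. The one such stem in the data (sizi → sialzi) inserts -al- after the first vowel (as does gakowkuh), so the same rule applies.
The other patterns: stems beginning with f- or r- add -ovi; stems beginning with z- add the prefix de-; stems beginning with h- insert -as- after the first vowel.
So sides → sialdes.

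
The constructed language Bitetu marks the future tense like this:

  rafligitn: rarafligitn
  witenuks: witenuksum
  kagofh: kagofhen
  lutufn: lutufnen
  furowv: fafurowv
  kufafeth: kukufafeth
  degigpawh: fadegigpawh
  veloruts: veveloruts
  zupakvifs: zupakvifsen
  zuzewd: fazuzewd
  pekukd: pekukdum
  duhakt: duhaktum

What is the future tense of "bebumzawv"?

fabebumzawv

veloruts and zupakvifs both end in -s yet inflect differently (veveloruts, zupakvifsen), so the final letter is not what conditions the rule; the second-to-last letter is.
"bebumzawv" has second-to-last letter 'w'. The stems whose second-to-last letter is 'w' (furowv → fafurowv, zuzewd → fazuzewd, degigpawh → fadegigpawh) add the prefix fa-.
The other patterns: stems whose second-to-last letter is 't' repeat the first consonant+vowel as a prefix; stems whose second-to-last letter is 'f' add -en; stems whose second-to-last letter is 'k' add -um.
So bebumzawv → fabebumzawv.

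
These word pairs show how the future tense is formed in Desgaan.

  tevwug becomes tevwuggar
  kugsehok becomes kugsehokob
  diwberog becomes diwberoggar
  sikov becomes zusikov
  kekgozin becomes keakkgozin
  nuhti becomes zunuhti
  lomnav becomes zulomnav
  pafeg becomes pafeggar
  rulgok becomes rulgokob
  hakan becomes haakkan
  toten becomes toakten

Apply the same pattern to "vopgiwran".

voakpgiwran

kugsehok and diwberog both have last vowel 'o' yet inflect differently (kugsehokob, diwberoggar), so the last vowel is not what conditions the rule; the final letter is.
"vopgiwran" ends in -n. The stems ending in -n (toten → toakten, hakan → haakkan, kekgozin → keakkgozin) insert -ak- after the first vowel.
The other patterns: stems ending in -k add -ob; stems ending in -g double the final consonant and add -ar; stems ending in -i or -v add the prefix zu-.
So vopgiwran → voakpgiwran.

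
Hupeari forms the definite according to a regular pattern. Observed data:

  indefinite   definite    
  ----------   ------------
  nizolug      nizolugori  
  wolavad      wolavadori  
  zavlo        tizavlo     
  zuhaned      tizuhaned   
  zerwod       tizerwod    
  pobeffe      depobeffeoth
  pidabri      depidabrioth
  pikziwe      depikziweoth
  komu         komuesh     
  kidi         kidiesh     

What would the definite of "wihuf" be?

wolavad and zuhaned both end in -d yet inflect differently (wolavadori, tizuhaned), so the final letter is not what conditions the rule; the first letter is.
"wihuf" begins with w-. The one such stem in the data (wolavad → wolavadori) adds -ori, so the same rule applies.
So wihuf → wihufori.

wihufori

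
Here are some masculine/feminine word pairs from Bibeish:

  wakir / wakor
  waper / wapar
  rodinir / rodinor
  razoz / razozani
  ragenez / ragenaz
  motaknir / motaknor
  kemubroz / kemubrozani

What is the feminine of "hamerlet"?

ragenez and kemubroz both end in -z yet inflect differently (ragenaz, kemubrozani), so the final letter is not what conditions the rule; the last vowel is.
"hamerlet" has last vowel 'e'. The stems whose last vowel is 'e' (waper → wapar, ragenez → ragenaz) change the last vowel to 'a'.
So hamerlet → hamerlat.

hamerlat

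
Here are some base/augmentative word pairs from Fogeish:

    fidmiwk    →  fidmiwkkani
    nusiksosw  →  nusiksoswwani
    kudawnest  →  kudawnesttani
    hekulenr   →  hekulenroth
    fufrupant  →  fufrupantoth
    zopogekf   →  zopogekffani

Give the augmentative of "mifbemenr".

fufrupant and kudawnest both end in -t yet inflect differently (fufrupantoth, kudawnesttani), so the final letter is not what conditions the rule; the second-to-last letter is.
"mifbemenr" has second-to-last letter 'n'. The stems whose second-to-last letter is 'n' (fufrupant → fufrupantoth, hekulenr → hekulenroth) add -oth.
The other pattern: stems whose second-to-last letter is 'k', 's' or 'w' double the final consonant and add -ani.
So mifbemenr → mifbemenroth.

mifbemenroth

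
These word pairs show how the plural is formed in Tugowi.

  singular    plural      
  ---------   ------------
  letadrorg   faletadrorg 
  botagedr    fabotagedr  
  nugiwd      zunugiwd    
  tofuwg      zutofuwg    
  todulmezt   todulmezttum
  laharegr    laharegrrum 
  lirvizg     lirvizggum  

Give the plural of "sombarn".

fasombarn

letadrorg and tofuwg both end in -g yet inflect differently (faletadrorg, zutofuwg), so the final letter is not what conditions the rule; the second-to-last letter is.
"sombarn" has second-to-last letter 'r'. The one such stem in the data (letadrorg → faletadrorg) adds the prefix fa-, so the same rule applies.
The other patterns: stems whose second-to-last letter is 'w' add the prefix zu-; stems whose second-to-last letter is 'g' or 'z' double the final consonant and add -um.
So sombarn → fasombarn.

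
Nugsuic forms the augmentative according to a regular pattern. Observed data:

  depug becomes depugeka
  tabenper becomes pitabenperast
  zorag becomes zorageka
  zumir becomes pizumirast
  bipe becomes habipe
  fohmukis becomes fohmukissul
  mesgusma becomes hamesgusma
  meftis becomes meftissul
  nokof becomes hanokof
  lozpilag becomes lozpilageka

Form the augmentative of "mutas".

zumir and fohmukis both have last vowel 'i' yet inflect differently (pizumirast, fohmukissul), so the last vowel is not what conditions the rule; the final letter is.
"mutas" ends in -s. The stems ending in -s (fohmukis → fohmukissul, meftis → meftissul) double the final consonant and add -ul.
So mutas → mutassul.

mutassul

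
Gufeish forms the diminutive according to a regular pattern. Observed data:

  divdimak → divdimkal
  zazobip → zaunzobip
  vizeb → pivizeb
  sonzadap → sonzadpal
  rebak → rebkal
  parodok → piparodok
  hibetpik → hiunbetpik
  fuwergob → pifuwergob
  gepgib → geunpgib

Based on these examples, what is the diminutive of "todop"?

pitodop

"todop" has last vowel 'o'. The stems whose last vowel is 'o' (fuwergob → pifuwergob, parodok → piparodok) add the prefix pi-.
The other patterns: stems whose last vowel is 'i' insert -un- after the first vowel; stems whose last vowel is 'a' delete the last vowel and add -al.
So todop → pitodop.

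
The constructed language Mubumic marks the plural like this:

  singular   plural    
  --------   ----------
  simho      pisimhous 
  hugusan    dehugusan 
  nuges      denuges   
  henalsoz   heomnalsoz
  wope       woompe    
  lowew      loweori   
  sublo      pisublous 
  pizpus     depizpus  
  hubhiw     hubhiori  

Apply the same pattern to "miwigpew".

"miwigpew" ends in -w. The stems ending in -w (hubhiw → hubhiori, lowew → loweori) drop the final letter and add -ori.
The other patterns: stems ending in -n or -s add the prefix de-; stems ending in -o add pi- … -us around the stem; stems ending in -e or -z insert -om- after the first vowel.
So miwigpew → miwigpeori.

miwigpeori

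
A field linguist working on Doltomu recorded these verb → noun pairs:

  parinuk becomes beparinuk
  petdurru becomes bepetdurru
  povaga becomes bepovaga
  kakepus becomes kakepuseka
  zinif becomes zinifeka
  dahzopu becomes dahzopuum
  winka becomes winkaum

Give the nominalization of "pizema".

bepizema

"pizema" begins with p-. The stems beginning with p- (parinuk → beparinuk, petdurru → bepetdurru, povaga → bepovaga) add the prefix be-.
So pizema → bepizema.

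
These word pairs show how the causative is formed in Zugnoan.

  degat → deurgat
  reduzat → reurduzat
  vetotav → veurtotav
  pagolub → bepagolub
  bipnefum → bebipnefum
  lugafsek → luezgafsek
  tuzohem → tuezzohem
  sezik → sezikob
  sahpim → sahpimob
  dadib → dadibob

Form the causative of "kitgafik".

kitgafikob

bipnefum and tuzohem both end in -m yet inflect differently (bebipnefum, tuezzohem), so the final letter is not what conditions the rule; the last vowel is.
"kitgafik" has last vowel 'i'. The stems whose last vowel is 'i' (sezik → sezikob, sahpim → sahpimob, dadib → dadibob) add -ob.
So kitgafik → kitgafikob.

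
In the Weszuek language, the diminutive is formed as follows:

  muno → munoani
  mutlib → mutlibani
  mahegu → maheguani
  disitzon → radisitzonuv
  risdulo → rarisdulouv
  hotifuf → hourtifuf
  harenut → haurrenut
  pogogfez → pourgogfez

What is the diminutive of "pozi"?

muno and risdulo both end in -o yet inflect differently (munoani, rarisdulouv), so the final letter is not what conditions the rule; the first letter is.
"pozi" begins with p-. The one such stem in the data (pogogfez → pourgogfez) inserts -ur- after the first vowel (as do hotifuf, harenut), so the same rule applies.
The other patterns: stems beginning with m- add -ani; stems beginning with d- or r- add ra- … -uv around the stem.
So pozi → pourzi.

pourzi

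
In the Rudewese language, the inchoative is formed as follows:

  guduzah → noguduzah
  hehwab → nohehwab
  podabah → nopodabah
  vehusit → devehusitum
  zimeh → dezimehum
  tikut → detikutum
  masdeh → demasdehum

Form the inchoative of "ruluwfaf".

guduzah and zimeh both end in -h yet inflect differently (noguduzah, dezimehum), so the final letter is not what conditions the rule; the last vowel is.
"ruluwfaf" has last vowel 'a'. The stems whose last vowel is 'a' (guduzah → noguduzah, hehwab → nohehwab, podabah → nopodabah) add the prefix no-.
The other pattern: stems whose last vowel is 'e', 'i' or 'u' add de- … -um around the stem.
So ruluwfaf → noruluwfaf.

noruluwfaf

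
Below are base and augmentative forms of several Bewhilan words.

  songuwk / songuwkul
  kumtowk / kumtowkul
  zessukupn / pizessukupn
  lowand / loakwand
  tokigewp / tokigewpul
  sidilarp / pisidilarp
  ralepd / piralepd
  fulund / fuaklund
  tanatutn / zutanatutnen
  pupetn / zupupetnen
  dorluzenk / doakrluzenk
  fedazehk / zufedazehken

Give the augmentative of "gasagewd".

"gasagewd" has second-to-last letter 'w'. The stems whose second-to-last letter is 'w' (songuwk → songuwkul, tokigewp → tokigewpul, kumtowk → kumtowkul) add -ul.
So gasagewd → gasagewdul.

gasagewdul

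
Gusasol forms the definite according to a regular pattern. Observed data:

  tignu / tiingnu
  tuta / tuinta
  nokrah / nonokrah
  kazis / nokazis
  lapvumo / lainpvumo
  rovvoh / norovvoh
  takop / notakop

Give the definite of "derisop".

"derisop" ends in a consonant. The stems ending in a consonant (nokrah → nonokrah, rovvoh → norovvoh, takop → notakop) add the prefix no-.
The other pattern: stems ending in a vowel insert -in- after the first vowel.
So derisop → noderisop.

noderisop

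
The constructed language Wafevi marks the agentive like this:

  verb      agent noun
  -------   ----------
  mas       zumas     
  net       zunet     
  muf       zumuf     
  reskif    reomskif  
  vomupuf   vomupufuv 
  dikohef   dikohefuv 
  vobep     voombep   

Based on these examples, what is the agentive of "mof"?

muf and reskif both end in -f yet inflect differently (zumuf, reomskif), so the final letter is not what conditions the rule; the number of vowels is.
"mof" has 1 vowel. The stems with 1 vowel (muf → zumuf, net → zunet, mas → zumas) add the prefix zu-.
So mof → zumof.

zumof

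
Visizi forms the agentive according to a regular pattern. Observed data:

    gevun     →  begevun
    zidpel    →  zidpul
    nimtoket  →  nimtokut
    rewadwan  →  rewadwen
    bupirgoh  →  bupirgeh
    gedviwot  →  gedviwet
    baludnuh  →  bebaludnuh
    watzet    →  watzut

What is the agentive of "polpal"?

nimtoket and gedviwot both end in -t yet inflect differently (nimtokut, gedviwet), so the final letter is not what conditions the rule; the last vowel is.
"polpal" has last vowel 'a'. The one such stem in the data (rewadwan → rewadwen) changes the last vowel to 'e' (as do gedviwot, bupirgoh), so the same rule applies.
The other patterns: stems whose last vowel is 'u' add the prefix be-; stems whose last vowel is 'e' change the last vowel to 'u'.
So polpal → polpel.

polpel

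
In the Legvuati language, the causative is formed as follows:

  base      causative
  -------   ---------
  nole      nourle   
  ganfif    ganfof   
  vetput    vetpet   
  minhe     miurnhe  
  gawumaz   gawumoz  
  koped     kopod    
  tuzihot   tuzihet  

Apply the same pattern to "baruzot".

"baruzot" ends in -t. The stems ending in -t (vetput → vetpet, tuzihot → tuzihet) change the last vowel to 'e'.
So baruzot → baruzet.

baruzet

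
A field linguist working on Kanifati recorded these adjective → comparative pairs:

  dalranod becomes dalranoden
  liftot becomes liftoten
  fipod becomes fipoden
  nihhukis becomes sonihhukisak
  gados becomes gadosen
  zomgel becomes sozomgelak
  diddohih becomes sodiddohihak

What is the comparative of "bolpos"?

bolposen

gados and nihhukis both end in -s yet inflect differently (gadosen, sonihhukisak), so the final letter is not what conditions the rule; the last vowel is.
"bolpos" has last vowel 'o'. The stems whose last vowel is 'o' (liftot → liftoten, dalranod → dalranoden, fipod → fipoden) add -en.
The other pattern: stems whose last vowel is 'e' or 'i' add so- … -ak around the stem.
So bolpos → bolposen.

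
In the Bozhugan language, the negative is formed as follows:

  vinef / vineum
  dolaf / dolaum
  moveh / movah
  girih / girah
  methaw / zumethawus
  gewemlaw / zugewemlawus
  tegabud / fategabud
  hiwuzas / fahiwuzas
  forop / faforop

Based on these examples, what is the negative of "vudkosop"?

favudkosop

vinef and moveh both have last vowel 'e' yet inflect differently (vineum, movah), so the last vowel is not what conditions the rule; the final letter is.
"vudkosop" ends in -p. The one such stem in the data (forop → faforop) adds the prefix fa-, so the same rule applies.
The other patterns: stems ending in -f drop the final letter and add -um; stems ending in -h change the last vowel to 'a'; stems ending in -w add zu- … -us around the stem.
So vudkosop → favudkosop.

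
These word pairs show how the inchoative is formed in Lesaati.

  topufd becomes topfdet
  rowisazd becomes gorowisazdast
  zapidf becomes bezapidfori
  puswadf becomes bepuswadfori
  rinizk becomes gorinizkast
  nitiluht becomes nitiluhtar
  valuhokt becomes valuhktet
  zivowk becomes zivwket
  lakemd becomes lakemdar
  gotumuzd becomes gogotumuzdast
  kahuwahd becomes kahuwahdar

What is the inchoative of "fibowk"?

"fibowk" has second-to-last letter 'w'. The one such stem in the data (zivowk → zivwket) deletes the last vowel and adds -et (as do valuhokt, topufd), so the same rule applies.
The other patterns: stems whose second-to-last letter is 'h' or 'm' add -ar; stems whose second-to-last letter is 'z' add go- … -ast around the stem; stems whose second-to-last letter is 'd' add be- … -ori around the stem.
So fibowk → fibwket.

fibwket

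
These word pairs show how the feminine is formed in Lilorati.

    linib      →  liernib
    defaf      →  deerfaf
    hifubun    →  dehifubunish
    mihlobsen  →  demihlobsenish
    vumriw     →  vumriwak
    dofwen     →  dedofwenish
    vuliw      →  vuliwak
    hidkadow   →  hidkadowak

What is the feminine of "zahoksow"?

zahoksowak

vumriw and linib both have last vowel 'i' yet inflect differently (vumriwak, liernib), so the last vowel is not what conditions the rule; the final letter is.
"zahoksow" ends in -w. The stems ending in -w (vumriw → vumriwak, vuliw → vuliwak, hidkadow → hidkadowak) add -ak.
The other patterns: stems ending in -n add de- … -ish around the stem; stems ending in -b or -f insert -er- after the first vowel.
So zahoksow → zahoksowak.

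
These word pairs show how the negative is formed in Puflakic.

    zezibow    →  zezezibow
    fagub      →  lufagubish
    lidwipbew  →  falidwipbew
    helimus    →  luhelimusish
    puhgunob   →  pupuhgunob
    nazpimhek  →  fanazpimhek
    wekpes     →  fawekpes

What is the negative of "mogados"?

zezibow and lidwipbew both end in -w yet inflect differently (zezezibow, falidwipbew), so the final letter is not what conditions the rule; the last vowel is.
"mogados" has last vowel 'o'. The stems whose last vowel is 'o' (zezibow → zezezibow, puhgunob → pupuhgunob) repeat the first consonant+vowel as a prefix.
The other patterns: stems whose last vowel is 'e' add the prefix fa-; stems whose last vowel is 'u' add lu- … -ish around the stem.
So mogados → momogados.

momogados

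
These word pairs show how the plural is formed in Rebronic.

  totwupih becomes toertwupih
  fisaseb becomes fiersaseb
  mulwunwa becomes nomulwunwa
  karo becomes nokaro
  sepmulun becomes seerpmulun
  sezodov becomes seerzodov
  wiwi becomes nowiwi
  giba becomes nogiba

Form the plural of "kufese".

nokufese

"kufese" ends in a vowel. The stems ending in a vowel (giba → nogiba, wiwi → nowiwi, karo → nokaro) add the prefix no-.
The other pattern: stems ending in a consonant insert -er- after the first vowel.
So kufese → nokufese.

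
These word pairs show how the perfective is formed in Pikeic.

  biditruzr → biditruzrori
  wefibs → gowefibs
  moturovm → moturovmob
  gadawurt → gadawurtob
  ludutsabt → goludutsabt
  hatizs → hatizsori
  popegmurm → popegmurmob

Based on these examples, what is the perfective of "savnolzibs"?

gosavnolzibs

gadawurt and ludutsabt both end in -t yet inflect differently (gadawurtob, goludutsabt), so the final letter is not what conditions the rule; the second-to-last letter is.
"savnolzibs" has second-to-last letter 'b'. The stems whose second-to-last letter is 'b' (ludutsabt → goludutsabt, wefibs → gowefibs) add the prefix go-.
The other patterns: stems whose second-to-last letter is 'r' or 'v' add -ob; stems whose second-to-last letter is 'z' add -ori.
So savnolzibs → gosavnolzibs.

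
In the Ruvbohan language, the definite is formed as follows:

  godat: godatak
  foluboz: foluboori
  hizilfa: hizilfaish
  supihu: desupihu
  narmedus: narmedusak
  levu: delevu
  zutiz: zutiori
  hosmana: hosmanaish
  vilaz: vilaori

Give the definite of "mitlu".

demitlu

hizilfa and vilaz both have last vowel 'a' yet inflect differently (hizilfaish, vilaori), so the last vowel is not what conditions the rule; the final letter is.
"mitlu" ends in -u. The stems ending in -u (supihu → desupihu, levu → delevu) add the prefix de-.
So mitlu → demitlu.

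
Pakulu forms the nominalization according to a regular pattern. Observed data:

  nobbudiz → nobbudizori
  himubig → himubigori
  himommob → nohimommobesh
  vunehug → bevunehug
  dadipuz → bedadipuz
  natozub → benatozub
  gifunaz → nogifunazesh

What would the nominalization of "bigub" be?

vunehug and himubig both end in -g yet inflect differently (bevunehug, himubigori), so the final letter is not what conditions the rule; the last vowel is.
"bigub" has last vowel 'u'. The stems whose last vowel is 'u' (natozub → benatozub, dadipuz → bedadipuz, vunehug → bevunehug) add the prefix be-.
The other patterns: stems whose last vowel is 'i' add -ori; stems whose last vowel is 'a' or 'o' add no- … -esh around the stem.
So bigub → bebigub.

bebigub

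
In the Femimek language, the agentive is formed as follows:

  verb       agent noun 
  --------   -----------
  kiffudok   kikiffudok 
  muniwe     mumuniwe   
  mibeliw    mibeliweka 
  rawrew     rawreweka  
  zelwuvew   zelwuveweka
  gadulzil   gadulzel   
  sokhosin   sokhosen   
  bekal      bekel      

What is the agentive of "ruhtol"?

ruhtel

muniwe and rawrew both have last vowel 'e' yet inflect differently (mumuniwe, rawreweka), so the last vowel is not what conditions the rule; the final letter is.
"ruhtol" ends in -l. The stems ending in -l (gadulzil → gadulzel, bekal → bekel) change the last vowel to 'e'.
So ruhtol → ruhtel.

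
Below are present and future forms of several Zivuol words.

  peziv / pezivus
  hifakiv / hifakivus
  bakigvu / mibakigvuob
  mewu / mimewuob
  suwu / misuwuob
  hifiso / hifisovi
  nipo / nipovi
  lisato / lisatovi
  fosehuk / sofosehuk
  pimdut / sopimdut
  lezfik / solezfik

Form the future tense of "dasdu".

"dasdu" ends in -u. The stems ending in -u (bakigvu → mibakigvuob, mewu → mimewuob, suwu → misuwuob) add mi- … -ob around the stem.
The other patterns: stems ending in -v add -us; stems ending in -o drop the final letter and add -ovi; stems ending in -k or -t add the prefix so-.
So dasdu → midasduob.

midasduob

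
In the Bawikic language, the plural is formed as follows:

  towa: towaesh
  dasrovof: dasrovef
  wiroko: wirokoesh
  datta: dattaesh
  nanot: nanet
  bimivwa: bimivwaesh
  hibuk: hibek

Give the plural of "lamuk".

wiroko and nanot both have last vowel 'o' yet inflect differently (wirokoesh, nanet), so the last vowel is not what conditions the rule; whether the stem ends in a vowel or a consonant is.
"lamuk" ends in a consonant. The stems ending in a consonant (nanot → nanet, hibuk → hibek, dasrovof → dasrovef) change the last vowel to 'e'.
So lamuk → lamek.

lamek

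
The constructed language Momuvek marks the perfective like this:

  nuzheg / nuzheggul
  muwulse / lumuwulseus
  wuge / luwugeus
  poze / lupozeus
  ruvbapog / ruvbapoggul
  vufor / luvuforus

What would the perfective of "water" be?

luwaterus

nuzheg and wuge both have last vowel 'e' yet inflect differently (nuzheggul, luwugeus), so the last vowel is not what conditions the rule; the final letter is.
"water" ends in -r. The one such stem in the data (vufor → luvuforus) adds lu- … -us around the stem, so the same rule applies.
The other pattern: stems ending in -g double the final consonant and add -ul.
So water → luwaterus.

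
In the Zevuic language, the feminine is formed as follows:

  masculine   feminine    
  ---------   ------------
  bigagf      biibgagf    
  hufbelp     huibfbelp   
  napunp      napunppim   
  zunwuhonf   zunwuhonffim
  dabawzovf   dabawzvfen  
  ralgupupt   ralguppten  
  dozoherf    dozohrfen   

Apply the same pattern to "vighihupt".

vighihpten

hufbelp and napunp both end in -p yet inflect differently (huibfbelp, napunppim), so the final letter is not what conditions the rule; the second-to-last letter is.
"vighihupt" has second-to-last letter 'p'. The one such stem in the data (ralgupupt → ralguppten) deletes the last vowel and adds -en (as do dabawzovf, dozoherf), so the same rule applies.
So vighihupt → vighihpten.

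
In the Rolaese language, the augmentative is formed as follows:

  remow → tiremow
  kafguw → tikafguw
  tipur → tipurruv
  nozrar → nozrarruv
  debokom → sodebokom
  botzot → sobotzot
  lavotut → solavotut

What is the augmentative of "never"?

kafguw and tipur both have last vowel 'u' yet inflect differently (tikafguw, tipurruv), so the last vowel is not what conditions the rule; the final letter is.
"never" ends in -r. The stems ending in -r (tipur → tipurruv, nozrar → nozrarruv) double the final consonant and add -uv.
The other patterns: stems ending in -w add the prefix ti-; stems ending in -m or -t add the prefix so-.
So never → neverruv.

neverruv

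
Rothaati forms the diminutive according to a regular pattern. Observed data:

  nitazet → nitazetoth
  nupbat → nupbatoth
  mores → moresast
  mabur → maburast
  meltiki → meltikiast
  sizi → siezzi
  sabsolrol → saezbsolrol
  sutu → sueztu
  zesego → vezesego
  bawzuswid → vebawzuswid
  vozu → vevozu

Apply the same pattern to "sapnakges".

"sapnakges" begins with s-. The stems beginning with s- (sizi → siezzi, sabsolrol → saezbsolrol, sutu → sueztu) insert -ez- after the first vowel.
So sapnakges → saezpnakges.

saezpnakges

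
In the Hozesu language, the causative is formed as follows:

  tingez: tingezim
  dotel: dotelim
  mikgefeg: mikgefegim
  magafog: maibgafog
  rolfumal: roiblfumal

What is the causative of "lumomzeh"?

lumomzehim

mikgefeg and magafog both end in -g yet inflect differently (mikgefegim, maibgafog), so the final letter is not what conditions the rule; the last vowel is.
"lumomzeh" has last vowel 'e'. The stems whose last vowel is 'e' (tingez → tingezim, dotel → dotelim, mikgefeg → mikgefegim) add -im.
So lumomzeh → lumomzehim.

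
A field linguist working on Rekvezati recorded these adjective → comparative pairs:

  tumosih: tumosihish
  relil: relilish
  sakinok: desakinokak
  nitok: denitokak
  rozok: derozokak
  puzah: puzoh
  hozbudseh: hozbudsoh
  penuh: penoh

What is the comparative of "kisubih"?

tumosih and puzah both end in -h yet inflect differently (tumosihish, puzoh), so the final letter is not what conditions the rule; the last vowel is.
"kisubih" has last vowel 'i'. The stems whose last vowel is 'i' (tumosih → tumosihish, relil → relilish) add -ish.
The other patterns: stems whose last vowel is 'o' add de- … -ak around the stem; stems whose last vowel is 'a', 'e' or 'u' change the last vowel to 'o'.
So kisubih → kisubihish.

kisubihish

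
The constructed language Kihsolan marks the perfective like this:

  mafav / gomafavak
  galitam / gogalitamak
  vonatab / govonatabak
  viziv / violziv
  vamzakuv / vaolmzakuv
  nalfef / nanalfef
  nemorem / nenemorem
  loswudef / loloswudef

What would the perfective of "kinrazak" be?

gokinrazakak

nemorem and galitam both end in -m yet inflect differently (nenemorem, gogalitamak), so the final letter is not what conditions the rule; the last vowel is.
"kinrazak" has last vowel 'a'. The stems whose last vowel is 'a' (mafav → gomafavak, vonatab → govonatabak, galitam → gogalitamak) add go- … -ak around the stem.
The other patterns: stems whose last vowel is 'e' repeat the first consonant+vowel as a prefix; stems whose last vowel is 'i' or 'u' insert -ol- after the first vowel.
So kinrazak → gokinrazakak.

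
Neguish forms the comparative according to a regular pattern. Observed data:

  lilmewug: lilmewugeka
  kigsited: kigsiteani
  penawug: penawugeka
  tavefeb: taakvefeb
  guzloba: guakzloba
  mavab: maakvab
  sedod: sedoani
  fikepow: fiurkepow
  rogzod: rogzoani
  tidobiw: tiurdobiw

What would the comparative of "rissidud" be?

rissiduani

rogzod and fikepow both have last vowel 'o' yet inflect differently (rogzoani, fiurkepow), so the last vowel is not what conditions the rule; the final letter is.
"rissidud" ends in -d. The stems ending in -d (rogzod → rogzoani, kigsited → kigsiteani, sedod → sedoani) drop the final letter and add -ani.
The other patterns: stems ending in -g add -eka; stems ending in -w insert -ur- after the first vowel; stems ending in -a or -b insert -ak- after the first vowel.
So rissidud → rissiduani.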